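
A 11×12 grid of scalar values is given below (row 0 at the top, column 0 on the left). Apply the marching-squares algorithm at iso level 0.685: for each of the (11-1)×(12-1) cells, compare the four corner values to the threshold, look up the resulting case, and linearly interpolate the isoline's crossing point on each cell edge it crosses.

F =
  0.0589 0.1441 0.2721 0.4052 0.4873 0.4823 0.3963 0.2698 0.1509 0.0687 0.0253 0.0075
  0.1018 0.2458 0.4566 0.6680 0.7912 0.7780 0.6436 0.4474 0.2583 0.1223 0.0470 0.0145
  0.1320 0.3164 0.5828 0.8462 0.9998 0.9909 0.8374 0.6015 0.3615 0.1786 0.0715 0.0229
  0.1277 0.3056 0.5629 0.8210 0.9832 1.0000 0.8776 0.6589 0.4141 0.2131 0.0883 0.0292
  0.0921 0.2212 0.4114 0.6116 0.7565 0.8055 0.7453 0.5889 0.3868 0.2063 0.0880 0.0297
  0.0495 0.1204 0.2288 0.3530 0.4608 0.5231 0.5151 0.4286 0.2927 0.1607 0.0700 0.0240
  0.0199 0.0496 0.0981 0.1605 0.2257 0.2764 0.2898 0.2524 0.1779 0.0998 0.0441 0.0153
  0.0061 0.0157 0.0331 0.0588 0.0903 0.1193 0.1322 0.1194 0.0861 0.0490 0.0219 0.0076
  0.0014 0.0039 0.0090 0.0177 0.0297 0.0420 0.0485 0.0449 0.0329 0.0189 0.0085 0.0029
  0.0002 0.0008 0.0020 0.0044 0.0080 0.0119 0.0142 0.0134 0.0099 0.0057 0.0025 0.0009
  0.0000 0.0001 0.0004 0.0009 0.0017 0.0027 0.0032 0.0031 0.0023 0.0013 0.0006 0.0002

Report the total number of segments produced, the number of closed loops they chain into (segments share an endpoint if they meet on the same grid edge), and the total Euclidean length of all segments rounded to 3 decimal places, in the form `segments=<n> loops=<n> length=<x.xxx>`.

cell (0,3): code 0100 → (0.651,4.000)–(1.000,3.138)
cell (0,4): code 1100 → (0.685,5.000)–(0.651,4.000)
cell (0,5): code 1000 → (1.000,5.692)–(0.685,5.000)
cell (1,2): code 0100 → (1.095,3.000)–(2.000,2.388)
cell (1,3): code 1110 → (1.000,3.138)–(1.095,3.000)
cell (1,5): code 1101 → (1.214,6.000)–(1.000,5.692)
cell (1,6): code 1000 → (2.000,6.646)–(1.214,6.000)
cell (2,2): code 0110 → (2.000,2.388)–(3.000,2.473)
cell (2,6): code 1001 → (3.000,6.881)–(2.000,6.646)
cell (3,2): code 0010 → (3.000,2.473)–(3.649,3.000)
cell (3,3): code 0111 → (3.649,3.000)–(4.000,3.507)
cell (3,6): code 1001 → (4.000,6.386)–(3.000,6.881)
cell (4,3): code 0010 → (4.000,3.507)–(4.242,4.000)
cell (4,4): code 0011 → (4.242,4.000)–(4.427,5.000)
cell (4,5): code 0011 → (4.427,5.000)–(4.262,6.000)
cell (4,6): code 0001 → (4.262,6.000)–(4.000,6.386)
total: 16 segments, chained into 1 closed loop(s), length Σ = 12.988383

segments=16 loops=1 length=12.988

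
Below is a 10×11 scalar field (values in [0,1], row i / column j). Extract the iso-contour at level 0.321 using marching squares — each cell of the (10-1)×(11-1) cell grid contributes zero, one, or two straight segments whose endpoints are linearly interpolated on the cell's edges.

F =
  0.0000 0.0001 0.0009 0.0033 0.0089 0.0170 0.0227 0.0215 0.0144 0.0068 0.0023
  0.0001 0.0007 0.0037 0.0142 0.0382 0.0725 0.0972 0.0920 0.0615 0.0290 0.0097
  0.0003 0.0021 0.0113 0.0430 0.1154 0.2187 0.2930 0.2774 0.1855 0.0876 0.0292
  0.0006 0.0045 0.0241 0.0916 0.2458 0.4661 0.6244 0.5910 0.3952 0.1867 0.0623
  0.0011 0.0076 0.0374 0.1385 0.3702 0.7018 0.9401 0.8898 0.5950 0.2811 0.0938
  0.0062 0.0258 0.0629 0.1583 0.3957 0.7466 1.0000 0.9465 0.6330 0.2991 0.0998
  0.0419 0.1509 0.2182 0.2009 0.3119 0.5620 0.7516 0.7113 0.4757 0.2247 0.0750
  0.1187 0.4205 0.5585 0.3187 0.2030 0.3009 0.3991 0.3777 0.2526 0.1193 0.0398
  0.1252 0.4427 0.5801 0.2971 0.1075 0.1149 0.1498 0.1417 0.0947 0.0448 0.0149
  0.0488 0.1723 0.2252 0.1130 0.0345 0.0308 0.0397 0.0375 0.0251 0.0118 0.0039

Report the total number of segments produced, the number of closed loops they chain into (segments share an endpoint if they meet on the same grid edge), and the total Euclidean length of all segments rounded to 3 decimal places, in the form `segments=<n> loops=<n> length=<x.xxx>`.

cell (2,4): code 0100 → (2.414,5.000)–(3.000,4.341)
cell (2,5): code 1100 → (2.084,6.000)–(2.414,5.000)
cell (2,6): code 1100 → (2.139,7.000)–(2.084,6.000)
cell (2,7): code 1100 → (2.646,8.000)–(2.139,7.000)
cell (2,8): code 1000 → (3.000,8.356)–(2.646,8.000)
cell (3,3): code 0100 → (3.605,4.000)–(4.000,3.788)
cell (3,4): code 1110 → (3.000,4.341)–(3.605,4.000)
cell (3,8): code 1001 → (4.000,8.873)–(3.000,8.356)
cell (4,3): code 0110 → (4.000,3.788)–(5.000,3.685)
cell (4,8): code 1001 → (5.000,8.934)–(4.000,8.873)
cell (5,3): code 0010 → (5.000,3.685)–(5.891,4.000)
cell (5,4): code 0111 → (5.891,4.000)–(6.000,4.036)
cell (5,8): code 1001 → (6.000,8.616)–(5.000,8.934)
cell (6,0): code 0100 → (6.631,1.000)–(7.000,0.670)
cell (6,1): code 1100 → (6.302,2.000)–(6.631,1.000)
cell (6,2): code 1000 → (7.000,2.990)–(6.302,2.000)
cell (6,4): code 0010 → (6.000,4.036)–(6.923,5.000)
cell (6,5): code 0111 → (6.923,5.000)–(7.000,5.205)
cell (6,7): code 1011 → (7.000,7.453)–(6.693,8.000)
cell (6,8): code 0001 → (6.693,8.000)–(6.000,8.616)
cell (7,0): code 0110 → (7.000,0.670)–(8.000,0.617)
cell (7,2): code 1001 → (8.000,2.916)–(7.000,2.990)
cell (7,5): code 0010 → (7.000,5.205)–(7.313,6.000)
cell (7,6): code 0011 → (7.313,6.000)–(7.240,7.000)
cell (7,7): code 0001 → (7.240,7.000)–(7.000,7.453)
cell (8,0): code 0010 → (8.000,0.617)–(8.450,1.000)
cell (8,1): code 0011 → (8.450,1.000)–(8.730,2.000)
cell (8,2): code 0001 → (8.730,2.000)–(8.000,2.916)
total: 28 segments, chained into 2 closed loop(s), length Σ = 23.986509

segments=28 loops=2 length=23.987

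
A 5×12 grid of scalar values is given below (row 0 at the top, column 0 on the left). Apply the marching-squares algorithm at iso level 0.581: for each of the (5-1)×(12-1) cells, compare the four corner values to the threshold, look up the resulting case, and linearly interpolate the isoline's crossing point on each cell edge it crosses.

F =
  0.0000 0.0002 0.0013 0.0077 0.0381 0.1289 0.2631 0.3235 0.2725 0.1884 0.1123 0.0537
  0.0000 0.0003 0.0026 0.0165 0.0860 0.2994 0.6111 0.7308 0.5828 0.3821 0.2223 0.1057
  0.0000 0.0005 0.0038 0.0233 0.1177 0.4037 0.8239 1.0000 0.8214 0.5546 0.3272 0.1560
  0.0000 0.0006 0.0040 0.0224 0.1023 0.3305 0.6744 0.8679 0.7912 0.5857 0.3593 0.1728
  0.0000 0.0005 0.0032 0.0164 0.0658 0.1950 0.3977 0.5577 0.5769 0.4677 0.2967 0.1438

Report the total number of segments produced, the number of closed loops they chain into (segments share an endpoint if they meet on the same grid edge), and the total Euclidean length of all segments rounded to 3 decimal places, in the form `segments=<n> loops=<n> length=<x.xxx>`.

cell (0,5): code 0100 → (0.914,6.000)–(1.000,5.903)
cell (0,6): code 1100 → (0.632,7.000)–(0.914,6.000)
cell (0,7): code 1100 → (0.994,8.000)–(0.632,7.000)
cell (0,8): code 1000 → (1.000,8.009)–(0.994,8.000)
cell (1,5): code 0110 → (1.000,5.903)–(2.000,5.422)
cell (1,8): code 1001 → (2.000,8.901)–(1.000,8.009)
cell (2,5): code 0110 → (2.000,5.422)–(3.000,5.728)
cell (2,8): code 1101 → (2.849,9.000)–(2.000,8.901)
cell (2,9): code 1000 → (3.000,9.021)–(2.849,9.000)
cell (3,5): code 0010 → (3.000,5.728)–(3.338,6.000)
cell (3,6): code 0011 → (3.338,6.000)–(3.925,7.000)
cell (3,7): code 0011 → (3.925,7.000)–(3.981,8.000)
cell (3,8): code 0011 → (3.981,8.000)–(3.040,9.000)
cell (3,9): code 0001 → (3.040,9.000)–(3.000,9.021)
total: 14 segments, chained into 1 closed loop(s), length Σ = 10.758271

segments=14 loops=1 length=10.758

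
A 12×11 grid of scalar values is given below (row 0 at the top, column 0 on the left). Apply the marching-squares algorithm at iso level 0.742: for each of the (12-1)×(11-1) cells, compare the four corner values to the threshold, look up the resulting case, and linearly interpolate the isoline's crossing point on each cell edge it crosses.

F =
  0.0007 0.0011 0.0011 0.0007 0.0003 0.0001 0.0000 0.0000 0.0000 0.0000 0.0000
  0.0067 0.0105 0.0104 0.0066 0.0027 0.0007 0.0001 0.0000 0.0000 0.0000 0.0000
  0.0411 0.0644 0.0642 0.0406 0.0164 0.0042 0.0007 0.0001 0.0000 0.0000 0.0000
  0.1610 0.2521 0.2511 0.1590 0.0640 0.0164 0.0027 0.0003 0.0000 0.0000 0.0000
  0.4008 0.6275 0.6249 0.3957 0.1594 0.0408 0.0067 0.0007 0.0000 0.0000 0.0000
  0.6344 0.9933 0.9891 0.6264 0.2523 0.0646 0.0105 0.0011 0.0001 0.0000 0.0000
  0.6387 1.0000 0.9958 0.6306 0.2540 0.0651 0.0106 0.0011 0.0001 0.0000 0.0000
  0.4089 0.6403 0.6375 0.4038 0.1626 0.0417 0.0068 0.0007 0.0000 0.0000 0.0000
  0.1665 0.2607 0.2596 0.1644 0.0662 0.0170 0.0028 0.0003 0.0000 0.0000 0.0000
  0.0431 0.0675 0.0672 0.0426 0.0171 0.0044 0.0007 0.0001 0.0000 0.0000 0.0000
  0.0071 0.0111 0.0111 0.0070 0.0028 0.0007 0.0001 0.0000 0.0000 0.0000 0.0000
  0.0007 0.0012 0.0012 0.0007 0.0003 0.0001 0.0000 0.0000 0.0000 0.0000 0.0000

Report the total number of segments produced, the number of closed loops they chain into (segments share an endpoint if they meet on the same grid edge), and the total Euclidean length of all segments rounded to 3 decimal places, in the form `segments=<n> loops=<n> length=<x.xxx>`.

segments=8 loops=1 length=7.947

cell (4,0): code 0100 → (4.313,1.000)–(5.000,0.300)
cell (4,1): code 1100 → (4.322,2.000)–(4.313,1.000)
cell (4,2): code 1000 → (5.000,2.681)–(4.322,2.000)
cell (5,0): code 0110 → (5.000,0.300)–(6.000,0.286)
cell (5,2): code 1001 → (6.000,2.695)–(5.000,2.681)
cell (6,0): code 0010 → (6.000,0.286)–(6.717,1.000)
cell (6,1): code 0011 → (6.717,1.000)–(6.708,2.000)
cell (6,2): code 0001 → (6.708,2.000)–(6.000,2.695)
total: 8 segments, chained into 1 closed loop(s), length Σ = 7.947143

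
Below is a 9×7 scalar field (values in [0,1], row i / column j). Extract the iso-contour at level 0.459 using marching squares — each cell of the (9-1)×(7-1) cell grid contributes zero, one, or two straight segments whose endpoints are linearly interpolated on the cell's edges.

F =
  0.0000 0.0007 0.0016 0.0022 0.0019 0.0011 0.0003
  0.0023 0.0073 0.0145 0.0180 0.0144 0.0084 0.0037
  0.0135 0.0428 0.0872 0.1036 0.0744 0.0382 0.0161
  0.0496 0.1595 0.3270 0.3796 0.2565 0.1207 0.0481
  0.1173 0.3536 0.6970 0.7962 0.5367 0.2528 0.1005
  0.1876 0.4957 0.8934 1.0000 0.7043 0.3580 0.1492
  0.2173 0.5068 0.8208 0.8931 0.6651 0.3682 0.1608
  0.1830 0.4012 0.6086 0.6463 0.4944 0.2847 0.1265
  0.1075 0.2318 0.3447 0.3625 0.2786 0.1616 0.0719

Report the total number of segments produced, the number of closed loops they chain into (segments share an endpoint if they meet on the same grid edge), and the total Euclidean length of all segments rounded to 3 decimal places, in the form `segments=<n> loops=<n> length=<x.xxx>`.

segments=16 loops=1 length=13.159

cell (3,1): code 0100 → (3.357,2.000)–(4.000,1.307)
cell (3,2): code 1100 → (3.191,3.000)–(3.357,2.000)
cell (3,3): code 1100 → (3.723,4.000)–(3.191,3.000)
cell (3,4): code 1000 → (4.000,4.274)–(3.723,4.000)
cell (4,0): code 0100 → (4.742,1.000)–(5.000,0.881)
cell (4,1): code 1110 → (4.000,1.307)–(4.742,1.000)
cell (4,4): code 1001 → (5.000,4.708)–(4.000,4.274)
cell (5,0): code 0110 → (5.000,0.881)–(6.000,0.835)
cell (5,4): code 1001 → (6.000,4.694)–(5.000,4.708)
cell (6,0): code 0010 → (6.000,0.835)–(6.453,1.000)
cell (6,1): code 0111 → (6.453,1.000)–(7.000,1.279)
cell (6,4): code 1001 → (7.000,4.169)–(6.000,4.694)
cell (7,1): code 0010 → (7.000,1.279)–(7.567,2.000)
cell (7,2): code 0011 → (7.567,2.000)–(7.660,3.000)
cell (7,3): code 0011 → (7.660,3.000)–(7.164,4.000)
cell (7,4): code 0001 → (7.164,4.000)–(7.000,4.169)
total: 16 segments, chained into 1 closed loop(s), length Σ = 13.159321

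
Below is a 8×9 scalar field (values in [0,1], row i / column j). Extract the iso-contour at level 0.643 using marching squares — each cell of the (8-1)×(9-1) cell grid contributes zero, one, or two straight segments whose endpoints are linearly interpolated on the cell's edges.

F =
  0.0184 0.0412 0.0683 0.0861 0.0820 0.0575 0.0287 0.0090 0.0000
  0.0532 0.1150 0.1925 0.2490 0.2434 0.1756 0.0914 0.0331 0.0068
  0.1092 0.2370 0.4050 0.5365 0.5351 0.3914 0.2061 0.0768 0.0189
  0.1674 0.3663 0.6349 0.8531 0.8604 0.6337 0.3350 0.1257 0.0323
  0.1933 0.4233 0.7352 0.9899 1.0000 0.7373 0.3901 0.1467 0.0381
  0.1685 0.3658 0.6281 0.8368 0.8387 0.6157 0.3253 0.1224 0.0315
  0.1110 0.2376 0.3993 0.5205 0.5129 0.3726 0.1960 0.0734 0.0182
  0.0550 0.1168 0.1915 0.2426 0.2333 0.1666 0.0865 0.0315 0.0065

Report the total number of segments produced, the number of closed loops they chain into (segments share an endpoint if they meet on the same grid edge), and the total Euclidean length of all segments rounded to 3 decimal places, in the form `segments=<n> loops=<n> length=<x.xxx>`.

segments=14 loops=1 length=10.761

cell (2,2): code 0100 → (2.336,3.000)–(3.000,2.037)
cell (2,3): code 1100 → (2.332,4.000)–(2.336,3.000)
cell (2,4): code 1000 → (3.000,4.959)–(2.332,4.000)
cell (3,1): code 0100 → (3.081,2.000)–(4.000,1.704)
cell (3,2): code 1110 → (3.000,2.037)–(3.081,2.000)
cell (3,4): code 1101 → (3.090,5.000)–(3.000,4.959)
cell (3,5): code 1000 → (4.000,5.272)–(3.090,5.000)
cell (4,1): code 0010 → (4.000,1.704)–(4.861,2.000)
cell (4,2): code 0111 → (4.861,2.000)–(5.000,2.071)
cell (4,4): code 1011 → (5.000,4.878)–(4.775,5.000)
cell (4,5): code 0001 → (4.775,5.000)–(4.000,5.272)
cell (5,2): code 0010 → (5.000,2.071)–(5.613,3.000)
cell (5,3): code 0011 → (5.613,3.000)–(5.601,4.000)
cell (5,4): code 0001 → (5.601,4.000)–(5.000,4.878)
total: 14 segments, chained into 1 closed loop(s), length Σ = 10.761415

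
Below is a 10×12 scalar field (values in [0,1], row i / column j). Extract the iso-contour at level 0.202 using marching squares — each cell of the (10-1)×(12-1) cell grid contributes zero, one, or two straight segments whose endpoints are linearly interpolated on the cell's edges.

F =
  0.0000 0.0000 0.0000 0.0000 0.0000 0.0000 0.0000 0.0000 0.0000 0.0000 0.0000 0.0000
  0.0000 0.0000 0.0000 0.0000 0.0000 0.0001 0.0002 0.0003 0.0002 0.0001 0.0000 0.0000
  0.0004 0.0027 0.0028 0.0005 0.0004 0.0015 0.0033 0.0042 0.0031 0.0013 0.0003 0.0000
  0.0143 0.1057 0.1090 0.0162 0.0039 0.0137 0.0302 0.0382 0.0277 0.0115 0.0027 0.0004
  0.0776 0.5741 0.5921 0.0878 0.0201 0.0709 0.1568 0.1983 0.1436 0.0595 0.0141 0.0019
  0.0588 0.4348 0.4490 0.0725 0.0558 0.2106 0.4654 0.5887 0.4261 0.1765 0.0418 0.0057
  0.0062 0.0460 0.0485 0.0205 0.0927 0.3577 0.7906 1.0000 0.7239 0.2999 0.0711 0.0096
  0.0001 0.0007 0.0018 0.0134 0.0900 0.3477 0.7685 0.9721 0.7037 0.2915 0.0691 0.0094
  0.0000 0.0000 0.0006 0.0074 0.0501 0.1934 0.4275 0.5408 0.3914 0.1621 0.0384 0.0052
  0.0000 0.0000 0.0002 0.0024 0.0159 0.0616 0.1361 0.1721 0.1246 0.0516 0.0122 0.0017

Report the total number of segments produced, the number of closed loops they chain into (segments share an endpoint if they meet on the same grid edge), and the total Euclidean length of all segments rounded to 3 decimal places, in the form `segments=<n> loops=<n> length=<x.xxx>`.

cell (3,0): code 0100 → (3.206,1.000)–(4.000,0.251)
cell (3,1): code 1100 → (3.193,2.000)–(3.206,1.000)
cell (3,2): code 1000 → (4.000,2.774)–(3.193,2.000)
cell (4,0): code 0110 → (4.000,0.251)–(5.000,0.381)
cell (4,2): code 1001 → (5.000,2.656)–(4.000,2.774)
cell (4,4): code 0100 → (4.938,5.000)–(5.000,4.944)
cell (4,5): code 1100 → (4.146,6.000)–(4.938,5.000)
cell (4,6): code 1100 → (4.009,7.000)–(4.146,6.000)
cell (4,7): code 1100 → (4.207,8.000)–(4.009,7.000)
cell (4,8): code 1000 → (5.000,8.898)–(4.207,8.000)
cell (5,0): code 0010 → (5.000,0.381)–(5.599,1.000)
cell (5,1): code 0011 → (5.599,1.000)–(5.617,2.000)
cell (5,2): code 0001 → (5.617,2.000)–(5.000,2.656)
cell (5,4): code 0110 → (5.000,4.944)–(6.000,4.412)
cell (5,8): code 1101 → (5.207,9.000)–(5.000,8.898)
cell (5,9): code 1000 → (6.000,9.428)–(5.207,9.000)
cell (6,4): code 0110 → (6.000,4.412)–(7.000,4.435)
cell (6,9): code 1001 → (7.000,9.402)–(6.000,9.428)
cell (7,4): code 0010 → (7.000,4.435)–(7.944,5.000)
cell (7,5): code 0111 → (7.944,5.000)–(8.000,5.037)
cell (7,8): code 1011 → (8.000,8.826)–(7.692,9.000)
cell (7,9): code 0001 → (7.692,9.000)–(7.000,9.402)
cell (8,5): code 0010 → (8.000,5.037)–(8.774,6.000)
cell (8,6): code 0011 → (8.774,6.000)–(8.919,7.000)
cell (8,7): code 0011 → (8.919,7.000)–(8.710,8.000)
cell (8,8): code 0001 → (8.710,8.000)–(8.000,8.826)
total: 26 segments, chained into 2 closed loop(s), length Σ = 23.516499

segments=26 loops=2 length=23.516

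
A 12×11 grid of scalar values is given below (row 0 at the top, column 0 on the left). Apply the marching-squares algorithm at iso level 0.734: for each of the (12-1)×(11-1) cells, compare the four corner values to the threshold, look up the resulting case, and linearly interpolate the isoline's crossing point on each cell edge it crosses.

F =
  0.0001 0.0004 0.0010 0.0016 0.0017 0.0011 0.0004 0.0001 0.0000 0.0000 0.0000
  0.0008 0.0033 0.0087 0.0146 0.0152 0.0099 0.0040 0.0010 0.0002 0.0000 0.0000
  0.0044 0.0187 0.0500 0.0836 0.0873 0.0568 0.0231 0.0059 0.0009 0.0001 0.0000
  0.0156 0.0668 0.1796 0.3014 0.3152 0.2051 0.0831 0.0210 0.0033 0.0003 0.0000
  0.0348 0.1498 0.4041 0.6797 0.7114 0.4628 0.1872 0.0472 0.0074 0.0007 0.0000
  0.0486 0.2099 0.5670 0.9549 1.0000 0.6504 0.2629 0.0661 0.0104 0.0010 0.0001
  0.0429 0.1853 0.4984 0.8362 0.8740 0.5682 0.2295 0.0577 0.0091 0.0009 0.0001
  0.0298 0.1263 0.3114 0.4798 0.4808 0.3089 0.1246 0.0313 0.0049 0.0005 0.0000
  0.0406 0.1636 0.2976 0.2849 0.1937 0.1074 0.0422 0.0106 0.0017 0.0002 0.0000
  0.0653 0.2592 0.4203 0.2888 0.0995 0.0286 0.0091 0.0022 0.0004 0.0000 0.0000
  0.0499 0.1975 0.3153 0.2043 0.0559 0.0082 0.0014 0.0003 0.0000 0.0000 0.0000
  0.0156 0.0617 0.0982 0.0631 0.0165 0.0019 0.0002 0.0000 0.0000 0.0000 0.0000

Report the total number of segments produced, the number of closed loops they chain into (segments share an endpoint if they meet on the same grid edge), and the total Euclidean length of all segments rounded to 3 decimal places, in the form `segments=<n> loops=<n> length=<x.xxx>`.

cell (4,2): code 0100 → (4.197,3.000)–(5.000,2.431)
cell (4,3): code 1100 → (4.078,4.000)–(4.197,3.000)
cell (4,4): code 1000 → (5.000,4.761)–(4.078,4.000)
cell (5,2): code 0110 → (5.000,2.431)–(6.000,2.697)
cell (5,4): code 1001 → (6.000,4.458)–(5.000,4.761)
cell (6,2): code 0010 → (6.000,2.697)–(6.287,3.000)
cell (6,3): code 0011 → (6.287,3.000)–(6.356,4.000)
cell (6,4): code 0001 → (6.356,4.000)–(6.000,4.458)
total: 8 segments, chained into 1 closed loop(s), length Σ = 7.265555

segments=8 loops=1 length=7.266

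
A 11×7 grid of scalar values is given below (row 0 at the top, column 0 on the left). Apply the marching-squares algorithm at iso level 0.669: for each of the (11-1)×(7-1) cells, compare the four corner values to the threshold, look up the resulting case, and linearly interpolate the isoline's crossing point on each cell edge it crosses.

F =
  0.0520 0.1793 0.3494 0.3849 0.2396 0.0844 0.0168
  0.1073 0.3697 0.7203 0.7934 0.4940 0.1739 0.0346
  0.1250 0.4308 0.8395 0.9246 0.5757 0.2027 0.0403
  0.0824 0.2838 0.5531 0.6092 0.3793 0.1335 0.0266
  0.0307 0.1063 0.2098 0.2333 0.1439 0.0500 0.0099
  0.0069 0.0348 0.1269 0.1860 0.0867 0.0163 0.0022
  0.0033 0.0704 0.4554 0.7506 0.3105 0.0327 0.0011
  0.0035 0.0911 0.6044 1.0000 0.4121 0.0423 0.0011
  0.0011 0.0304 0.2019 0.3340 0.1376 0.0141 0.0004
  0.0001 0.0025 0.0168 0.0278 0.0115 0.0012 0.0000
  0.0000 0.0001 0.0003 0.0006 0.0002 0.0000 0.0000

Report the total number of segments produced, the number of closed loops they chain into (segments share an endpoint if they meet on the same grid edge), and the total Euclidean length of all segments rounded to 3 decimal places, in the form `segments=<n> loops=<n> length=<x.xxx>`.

cell (0,1): code 0100 → (0.862,2.000)–(1.000,1.854)
cell (0,2): code 1100 → (0.695,3.000)–(0.862,2.000)
cell (0,3): code 1000 → (1.000,3.415)–(0.695,3.000)
cell (1,1): code 0110 → (1.000,1.854)–(2.000,1.583)
cell (1,3): code 1001 → (2.000,3.733)–(1.000,3.415)
cell (2,1): code 0010 → (2.000,1.583)–(2.595,2.000)
cell (2,2): code 0011 → (2.595,2.000)–(2.810,3.000)
cell (2,3): code 0001 → (2.810,3.000)–(2.000,3.733)
cell (5,2): code 0100 → (5.855,3.000)–(6.000,2.724)
cell (5,3): code 1000 → (6.000,3.185)–(5.855,3.000)
cell (6,2): code 0110 → (6.000,2.724)–(7.000,2.163)
cell (6,3): code 1001 → (7.000,3.563)–(6.000,3.185)
cell (7,2): code 0010 → (7.000,2.163)–(7.497,3.000)
cell (7,3): code 0001 → (7.497,3.000)–(7.000,3.563)
total: 14 segments, chained into 2 closed loop(s), length Σ = 11.143937

segments=14 loops=2 length=11.144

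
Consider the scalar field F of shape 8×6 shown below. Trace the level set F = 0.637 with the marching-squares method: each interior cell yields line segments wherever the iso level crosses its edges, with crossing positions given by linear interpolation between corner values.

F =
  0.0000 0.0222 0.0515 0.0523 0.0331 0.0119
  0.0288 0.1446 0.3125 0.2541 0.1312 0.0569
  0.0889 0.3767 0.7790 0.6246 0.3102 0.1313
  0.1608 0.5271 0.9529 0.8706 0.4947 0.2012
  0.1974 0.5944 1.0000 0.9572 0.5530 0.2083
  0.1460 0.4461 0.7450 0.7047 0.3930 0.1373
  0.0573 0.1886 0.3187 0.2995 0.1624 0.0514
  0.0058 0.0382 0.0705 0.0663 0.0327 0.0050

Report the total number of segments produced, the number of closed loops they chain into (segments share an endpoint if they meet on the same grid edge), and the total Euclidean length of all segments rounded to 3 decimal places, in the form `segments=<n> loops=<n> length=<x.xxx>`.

cell (1,1): code 0100 → (1.696,2.000)–(2.000,1.647)
cell (1,2): code 1000 → (2.000,2.920)–(1.696,2.000)
cell (2,1): code 0110 → (2.000,1.647)–(3.000,1.258)
cell (2,2): code 1101 → (2.050,3.000)–(2.000,2.920)
cell (2,3): code 1000 → (3.000,3.621)–(2.050,3.000)
cell (3,1): code 0110 → (3.000,1.258)–(4.000,1.105)
cell (3,3): code 1001 → (4.000,3.792)–(3.000,3.621)
cell (4,1): code 0110 → (4.000,1.105)–(5.000,1.639)
cell (4,3): code 1001 → (5.000,3.217)–(4.000,3.792)
cell (5,1): code 0010 → (5.000,1.639)–(5.253,2.000)
cell (5,2): code 0011 → (5.253,2.000)–(5.167,3.000)
cell (5,3): code 0001 → (5.167,3.000)–(5.000,3.217)
total: 12 segments, chained into 1 closed loop(s), length Σ = 9.769651

segments=12 loops=1 length=9.770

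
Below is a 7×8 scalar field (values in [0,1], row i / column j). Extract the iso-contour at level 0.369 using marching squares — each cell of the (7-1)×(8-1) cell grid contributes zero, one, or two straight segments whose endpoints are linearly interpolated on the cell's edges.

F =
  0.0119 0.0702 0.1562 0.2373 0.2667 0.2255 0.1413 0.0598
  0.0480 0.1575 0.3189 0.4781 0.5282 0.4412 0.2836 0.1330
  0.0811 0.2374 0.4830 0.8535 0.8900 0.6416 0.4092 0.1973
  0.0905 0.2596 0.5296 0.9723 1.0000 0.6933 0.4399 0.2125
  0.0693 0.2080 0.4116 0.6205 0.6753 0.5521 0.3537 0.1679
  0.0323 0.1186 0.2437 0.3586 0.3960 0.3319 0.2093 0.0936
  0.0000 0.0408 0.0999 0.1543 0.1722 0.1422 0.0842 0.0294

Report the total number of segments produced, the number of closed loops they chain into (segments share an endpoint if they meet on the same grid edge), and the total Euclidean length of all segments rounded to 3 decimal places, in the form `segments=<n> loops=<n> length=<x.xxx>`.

segments=20 loops=1 length=14.963

cell (0,2): code 0100 → (0.547,3.000)–(1.000,2.315)
cell (0,3): code 1100 → (0.391,4.000)–(0.547,3.000)
cell (0,4): code 1100 → (0.665,5.000)–(0.391,4.000)
cell (0,5): code 1000 → (1.000,5.458)–(0.665,5.000)
cell (1,1): code 0100 → (1.305,2.000)–(2.000,1.536)
cell (1,2): code 1110 → (1.000,2.315)–(1.305,2.000)
cell (1,5): code 1101 → (1.680,6.000)–(1.000,5.458)
cell (1,6): code 1000 → (2.000,6.190)–(1.680,6.000)
cell (2,1): code 0110 → (2.000,1.536)–(3.000,1.405)
cell (2,6): code 1001 → (3.000,6.312)–(2.000,6.190)
cell (3,1): code 0110 → (3.000,1.405)–(4.000,1.791)
cell (3,5): code 1011 → (4.000,5.923)–(3.823,6.000)
cell (3,6): code 0001 → (3.823,6.000)–(3.000,6.312)
cell (4,1): code 0010 → (4.000,1.791)–(4.254,2.000)
cell (4,2): code 0011 → (4.254,2.000)–(4.960,3.000)
cell (4,3): code 0111 → (4.960,3.000)–(5.000,3.278)
cell (4,4): code 1011 → (5.000,4.421)–(4.832,5.000)
cell (4,5): code 0001 → (4.832,5.000)–(4.000,5.923)
cell (5,3): code 0010 → (5.000,3.278)–(5.121,4.000)
cell (5,4): code 0001 → (5.121,4.000)–(5.000,4.421)
total: 20 segments, chained into 1 closed loop(s), length Σ = 14.963454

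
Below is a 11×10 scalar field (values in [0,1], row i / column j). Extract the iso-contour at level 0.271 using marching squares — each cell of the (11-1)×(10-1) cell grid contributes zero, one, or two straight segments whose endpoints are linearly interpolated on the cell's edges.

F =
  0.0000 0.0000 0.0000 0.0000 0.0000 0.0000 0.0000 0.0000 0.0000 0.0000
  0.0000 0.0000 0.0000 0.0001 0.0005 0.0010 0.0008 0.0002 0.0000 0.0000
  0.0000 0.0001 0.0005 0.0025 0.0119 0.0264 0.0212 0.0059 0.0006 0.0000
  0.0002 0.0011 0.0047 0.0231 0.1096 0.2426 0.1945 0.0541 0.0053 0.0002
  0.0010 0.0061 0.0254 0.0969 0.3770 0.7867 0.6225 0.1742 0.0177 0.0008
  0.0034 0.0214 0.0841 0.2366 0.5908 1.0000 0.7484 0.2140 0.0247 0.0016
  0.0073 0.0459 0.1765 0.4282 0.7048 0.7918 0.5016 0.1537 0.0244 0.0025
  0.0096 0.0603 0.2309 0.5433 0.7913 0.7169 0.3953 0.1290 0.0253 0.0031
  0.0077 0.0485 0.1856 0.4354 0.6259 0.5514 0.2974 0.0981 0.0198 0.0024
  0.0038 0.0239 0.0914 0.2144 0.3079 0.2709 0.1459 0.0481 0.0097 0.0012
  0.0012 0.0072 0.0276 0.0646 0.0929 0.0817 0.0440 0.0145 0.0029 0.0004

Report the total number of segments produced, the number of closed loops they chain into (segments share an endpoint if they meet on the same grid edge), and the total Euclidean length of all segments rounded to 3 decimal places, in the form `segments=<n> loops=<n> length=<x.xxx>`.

segments=20 loops=1 length=16.967

cell (3,3): code 0100 → (3.604,4.000)–(4.000,3.622)
cell (3,4): code 1100 → (3.052,5.000)–(3.604,4.000)
cell (3,5): code 1100 → (3.179,6.000)–(3.052,5.000)
cell (3,6): code 1000 → (4.000,6.784)–(3.179,6.000)
cell (4,3): code 0110 → (4.000,3.622)–(5.000,3.097)
cell (4,6): code 1001 → (5.000,6.893)–(4.000,6.784)
cell (5,2): code 0100 → (5.180,3.000)–(6.000,2.375)
cell (5,3): code 1110 → (5.000,3.097)–(5.180,3.000)
cell (5,6): code 1001 → (6.000,6.663)–(5.000,6.893)
cell (6,2): code 0110 → (6.000,2.375)–(7.000,2.128)
cell (6,6): code 1001 → (7.000,6.467)–(6.000,6.663)
cell (7,2): code 0110 → (7.000,2.128)–(8.000,2.342)
cell (7,6): code 1001 → (8.000,6.132)–(7.000,6.467)
cell (8,2): code 0010 → (8.000,2.342)–(8.744,3.000)
cell (8,3): code 0111 → (8.744,3.000)–(9.000,3.605)
cell (8,4): code 1011 → (9.000,4.997)–(9.000,5.000)
cell (8,5): code 0011 → (9.000,5.000)–(8.174,6.000)
cell (8,6): code 0001 → (8.174,6.000)–(8.000,6.132)
cell (9,3): code 0010 → (9.000,3.605)–(9.172,4.000)
cell (9,4): code 0001 → (9.172,4.000)–(9.000,4.997)
total: 20 segments, chained into 1 closed loop(s), length Σ = 16.967156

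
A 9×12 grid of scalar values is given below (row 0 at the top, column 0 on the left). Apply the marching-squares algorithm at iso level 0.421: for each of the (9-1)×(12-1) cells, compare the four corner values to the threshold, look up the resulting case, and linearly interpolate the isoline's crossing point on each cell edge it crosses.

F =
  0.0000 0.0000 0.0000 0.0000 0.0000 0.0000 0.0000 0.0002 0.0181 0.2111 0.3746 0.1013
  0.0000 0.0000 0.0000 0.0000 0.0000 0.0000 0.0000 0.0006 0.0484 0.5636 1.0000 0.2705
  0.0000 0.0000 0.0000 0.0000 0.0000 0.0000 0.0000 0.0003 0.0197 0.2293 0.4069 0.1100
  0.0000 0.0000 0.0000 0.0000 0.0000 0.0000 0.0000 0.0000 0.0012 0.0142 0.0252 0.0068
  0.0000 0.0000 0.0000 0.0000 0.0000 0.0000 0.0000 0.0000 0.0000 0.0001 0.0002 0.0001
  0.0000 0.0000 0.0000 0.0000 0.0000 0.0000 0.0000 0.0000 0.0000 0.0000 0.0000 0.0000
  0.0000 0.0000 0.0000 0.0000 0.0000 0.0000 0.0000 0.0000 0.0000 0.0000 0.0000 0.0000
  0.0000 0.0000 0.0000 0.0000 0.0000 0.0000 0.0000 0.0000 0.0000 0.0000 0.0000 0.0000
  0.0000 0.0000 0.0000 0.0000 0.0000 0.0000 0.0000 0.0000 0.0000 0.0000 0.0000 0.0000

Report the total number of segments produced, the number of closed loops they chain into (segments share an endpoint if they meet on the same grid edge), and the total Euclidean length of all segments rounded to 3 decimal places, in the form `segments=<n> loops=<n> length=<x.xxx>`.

segments=6 loops=1 length=5.745

cell (0,8): code 0100 → (0.595,9.000)–(1.000,8.723)
cell (0,9): code 1100 → (0.074,10.000)–(0.595,9.000)
cell (0,10): code 1000 → (1.000,10.794)–(0.074,10.000)
cell (1,8): code 0010 → (1.000,8.723)–(1.427,9.000)
cell (1,9): code 0011 → (1.427,9.000)–(1.976,10.000)
cell (1,10): code 0001 → (1.976,10.000)–(1.000,10.794)
total: 6 segments, chained into 1 closed loop(s), length Σ = 5.745091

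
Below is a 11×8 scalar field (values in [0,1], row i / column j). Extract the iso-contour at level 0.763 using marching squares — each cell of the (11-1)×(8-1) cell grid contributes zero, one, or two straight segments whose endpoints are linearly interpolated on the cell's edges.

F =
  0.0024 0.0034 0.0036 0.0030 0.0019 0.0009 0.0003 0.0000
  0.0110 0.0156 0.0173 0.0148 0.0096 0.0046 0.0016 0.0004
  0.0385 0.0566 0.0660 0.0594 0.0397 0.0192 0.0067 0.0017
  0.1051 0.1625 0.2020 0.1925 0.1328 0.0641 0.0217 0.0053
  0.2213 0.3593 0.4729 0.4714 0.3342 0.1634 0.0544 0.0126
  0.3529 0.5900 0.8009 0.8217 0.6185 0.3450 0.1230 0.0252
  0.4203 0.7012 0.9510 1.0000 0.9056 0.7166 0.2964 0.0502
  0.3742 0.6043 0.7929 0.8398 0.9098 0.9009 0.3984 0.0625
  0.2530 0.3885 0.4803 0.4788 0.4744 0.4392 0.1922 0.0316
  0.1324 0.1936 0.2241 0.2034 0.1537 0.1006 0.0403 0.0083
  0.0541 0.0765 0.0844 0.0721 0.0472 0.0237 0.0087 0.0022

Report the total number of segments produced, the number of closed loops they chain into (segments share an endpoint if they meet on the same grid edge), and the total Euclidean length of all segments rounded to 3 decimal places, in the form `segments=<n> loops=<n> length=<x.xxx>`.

cell (4,1): code 0100 → (4.884,2.000)–(5.000,1.820)
cell (4,2): code 1100 → (4.832,3.000)–(4.884,2.000)
cell (4,3): code 1000 → (5.000,3.289)–(4.832,3.000)
cell (5,1): code 0110 → (5.000,1.820)–(6.000,1.247)
cell (5,3): code 1101 → (5.503,4.000)–(5.000,3.289)
cell (5,4): code 1000 → (6.000,4.754)–(5.503,4.000)
cell (6,1): code 0110 → (6.000,1.247)–(7.000,1.841)
cell (6,4): code 1101 → (6.252,5.000)–(6.000,4.754)
cell (6,5): code 1000 → (7.000,5.274)–(6.252,5.000)
cell (7,1): code 0010 → (7.000,1.841)–(7.096,2.000)
cell (7,2): code 0011 → (7.096,2.000)–(7.213,3.000)
cell (7,3): code 0011 → (7.213,3.000)–(7.337,4.000)
cell (7,4): code 0011 → (7.337,4.000)–(7.299,5.000)
cell (7,5): code 0001 → (7.299,5.000)–(7.000,5.274)
total: 14 segments, chained into 1 closed loop(s), length Σ = 10.393786

segments=14 loops=1 length=10.394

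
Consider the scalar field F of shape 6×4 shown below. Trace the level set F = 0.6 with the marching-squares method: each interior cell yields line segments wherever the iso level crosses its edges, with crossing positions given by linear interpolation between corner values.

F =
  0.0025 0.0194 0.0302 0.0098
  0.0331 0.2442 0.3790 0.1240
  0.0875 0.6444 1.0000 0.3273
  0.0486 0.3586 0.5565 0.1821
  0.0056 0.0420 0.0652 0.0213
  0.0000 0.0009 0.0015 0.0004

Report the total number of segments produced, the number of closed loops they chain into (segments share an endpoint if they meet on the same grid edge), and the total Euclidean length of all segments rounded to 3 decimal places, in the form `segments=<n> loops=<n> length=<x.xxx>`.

segments=6 loops=1 length=4.649

cell (1,0): code 0100 → (1.889,1.000)–(2.000,0.920)
cell (1,1): code 1100 → (1.356,2.000)–(1.889,1.000)
cell (1,2): code 1000 → (2.000,2.595)–(1.356,2.000)
cell (2,0): code 0010 → (2.000,0.920)–(2.155,1.000)
cell (2,1): code 0011 → (2.155,1.000)–(2.902,2.000)
cell (2,2): code 0001 → (2.902,2.000)–(2.000,2.595)
total: 6 segments, chained into 1 closed loop(s), length Σ = 4.649349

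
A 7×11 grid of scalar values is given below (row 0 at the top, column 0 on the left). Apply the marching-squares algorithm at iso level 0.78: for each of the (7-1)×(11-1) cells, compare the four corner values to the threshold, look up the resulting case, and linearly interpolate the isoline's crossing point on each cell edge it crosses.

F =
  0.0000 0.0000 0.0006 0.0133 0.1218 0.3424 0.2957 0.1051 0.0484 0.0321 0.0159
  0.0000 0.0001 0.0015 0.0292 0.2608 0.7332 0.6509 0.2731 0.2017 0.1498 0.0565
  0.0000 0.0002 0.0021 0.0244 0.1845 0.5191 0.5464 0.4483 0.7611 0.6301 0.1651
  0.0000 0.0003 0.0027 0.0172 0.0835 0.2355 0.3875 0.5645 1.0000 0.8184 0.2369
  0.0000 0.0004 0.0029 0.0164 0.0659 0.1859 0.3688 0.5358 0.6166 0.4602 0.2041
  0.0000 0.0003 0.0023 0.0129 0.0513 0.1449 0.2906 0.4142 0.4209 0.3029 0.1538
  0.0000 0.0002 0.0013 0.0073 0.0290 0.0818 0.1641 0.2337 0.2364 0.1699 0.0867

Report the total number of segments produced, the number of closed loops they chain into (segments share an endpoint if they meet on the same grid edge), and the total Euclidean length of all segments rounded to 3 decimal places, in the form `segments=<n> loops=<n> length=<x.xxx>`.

segments=6 loops=1 length=4.489

cell (2,7): code 0100 → (2.079,8.000)–(3.000,7.495)
cell (2,8): code 1100 → (2.796,9.000)–(2.079,8.000)
cell (2,9): code 1000 → (3.000,9.066)–(2.796,9.000)
cell (3,7): code 0010 → (3.000,7.495)–(3.574,8.000)
cell (3,8): code 0011 → (3.574,8.000)–(3.107,9.000)
cell (3,9): code 0001 → (3.107,9.000)–(3.000,9.066)
total: 6 segments, chained into 1 closed loop(s), length Σ = 4.489072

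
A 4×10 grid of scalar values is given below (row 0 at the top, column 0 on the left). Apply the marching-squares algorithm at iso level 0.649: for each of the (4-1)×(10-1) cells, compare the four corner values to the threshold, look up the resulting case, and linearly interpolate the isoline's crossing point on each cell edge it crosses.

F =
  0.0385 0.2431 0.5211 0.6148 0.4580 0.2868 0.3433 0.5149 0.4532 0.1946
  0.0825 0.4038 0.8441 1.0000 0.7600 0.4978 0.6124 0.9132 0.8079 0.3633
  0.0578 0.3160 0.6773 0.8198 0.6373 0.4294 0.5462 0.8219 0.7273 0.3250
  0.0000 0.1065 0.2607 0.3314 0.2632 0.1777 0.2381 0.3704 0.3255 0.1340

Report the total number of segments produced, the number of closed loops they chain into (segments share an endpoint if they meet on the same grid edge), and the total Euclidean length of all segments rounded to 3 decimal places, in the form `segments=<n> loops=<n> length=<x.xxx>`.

segments=18 loops=2 length=14.583

cell (0,1): code 0100 → (0.396,2.000)–(1.000,1.557)
cell (0,2): code 1100 → (0.089,3.000)–(0.396,2.000)
cell (0,3): code 1100 → (0.632,4.000)–(0.089,3.000)
cell (0,4): code 1000 → (1.000,4.423)–(0.632,4.000)
cell (0,6): code 0100 → (0.337,7.000)–(1.000,6.122)
cell (0,7): code 1100 → (0.552,8.000)–(0.337,7.000)
cell (0,8): code 1000 → (1.000,8.357)–(0.552,8.000)
cell (1,1): code 0110 → (1.000,1.557)–(2.000,1.922)
cell (1,3): code 1011 → (2.000,3.936)–(1.905,4.000)
cell (1,4): code 0001 → (1.905,4.000)–(1.000,4.423)
cell (1,6): code 0110 → (1.000,6.122)–(2.000,6.373)
cell (1,8): code 1001 → (2.000,8.195)–(1.000,8.357)
cell (2,1): code 0010 → (2.000,1.922)–(2.068,2.000)
cell (2,2): code 0011 → (2.068,2.000)–(2.350,3.000)
cell (2,3): code 0001 → (2.350,3.000)–(2.000,3.936)
cell (2,6): code 0010 → (2.000,6.373)–(2.383,7.000)
cell (2,7): code 0011 → (2.383,7.000)–(2.195,8.000)
cell (2,8): code 0001 → (2.195,8.000)–(2.000,8.195)
total: 18 segments, chained into 2 closed loop(s), length Σ = 14.582635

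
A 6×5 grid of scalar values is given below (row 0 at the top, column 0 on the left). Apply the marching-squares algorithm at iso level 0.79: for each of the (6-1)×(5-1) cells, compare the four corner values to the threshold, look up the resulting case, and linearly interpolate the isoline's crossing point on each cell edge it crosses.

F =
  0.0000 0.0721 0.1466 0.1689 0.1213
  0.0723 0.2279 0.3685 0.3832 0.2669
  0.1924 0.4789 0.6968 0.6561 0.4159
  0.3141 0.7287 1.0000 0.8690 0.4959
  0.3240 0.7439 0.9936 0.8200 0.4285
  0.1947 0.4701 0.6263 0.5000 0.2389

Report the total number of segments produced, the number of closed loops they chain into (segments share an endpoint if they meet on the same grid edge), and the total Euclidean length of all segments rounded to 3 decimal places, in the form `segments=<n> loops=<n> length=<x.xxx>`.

segments=8 loops=1 length=6.734

cell (2,1): code 0100 → (2.307,2.000)–(3.000,1.226)
cell (2,2): code 1100 → (2.629,3.000)–(2.307,2.000)
cell (2,3): code 1000 → (3.000,3.212)–(2.629,3.000)
cell (3,1): code 0110 → (3.000,1.226)–(4.000,1.185)
cell (3,3): code 1001 → (4.000,3.077)–(3.000,3.212)
cell (4,1): code 0010 → (4.000,1.185)–(4.554,2.000)
cell (4,2): code 0011 → (4.554,2.000)–(4.094,3.000)
cell (4,3): code 0001 → (4.094,3.000)–(4.000,3.077)
total: 8 segments, chained into 1 closed loop(s), length Σ = 6.734278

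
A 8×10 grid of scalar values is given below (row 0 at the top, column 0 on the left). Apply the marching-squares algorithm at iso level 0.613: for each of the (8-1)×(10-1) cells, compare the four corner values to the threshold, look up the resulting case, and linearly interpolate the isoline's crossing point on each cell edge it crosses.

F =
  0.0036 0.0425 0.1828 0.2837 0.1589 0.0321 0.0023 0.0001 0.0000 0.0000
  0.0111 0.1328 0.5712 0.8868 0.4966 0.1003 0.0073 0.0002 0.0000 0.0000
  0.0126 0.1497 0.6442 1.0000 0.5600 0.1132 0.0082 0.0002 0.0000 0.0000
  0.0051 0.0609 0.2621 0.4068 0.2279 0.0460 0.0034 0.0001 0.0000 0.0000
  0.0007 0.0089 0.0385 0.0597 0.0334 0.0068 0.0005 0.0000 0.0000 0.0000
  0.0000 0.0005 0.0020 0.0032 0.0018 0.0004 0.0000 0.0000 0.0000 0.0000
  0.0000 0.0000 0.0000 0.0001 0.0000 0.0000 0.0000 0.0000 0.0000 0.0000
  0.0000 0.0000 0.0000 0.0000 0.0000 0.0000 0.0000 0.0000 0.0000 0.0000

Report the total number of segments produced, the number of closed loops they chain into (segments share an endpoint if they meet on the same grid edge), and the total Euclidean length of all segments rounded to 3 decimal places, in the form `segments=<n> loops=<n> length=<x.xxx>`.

segments=8 loops=1 length=6.200

cell (0,2): code 0100 → (0.546,3.000)–(1.000,2.132)
cell (0,3): code 1000 → (1.000,3.702)–(0.546,3.000)
cell (1,1): code 0100 → (1.573,2.000)–(2.000,1.937)
cell (1,2): code 1110 → (1.000,2.132)–(1.573,2.000)
cell (1,3): code 1001 → (2.000,3.880)–(1.000,3.702)
cell (2,1): code 0010 → (2.000,1.937)–(2.082,2.000)
cell (2,2): code 0011 → (2.082,2.000)–(2.652,3.000)
cell (2,3): code 0001 → (2.652,3.000)–(2.000,3.880)
total: 8 segments, chained into 1 closed loop(s), length Σ = 6.200040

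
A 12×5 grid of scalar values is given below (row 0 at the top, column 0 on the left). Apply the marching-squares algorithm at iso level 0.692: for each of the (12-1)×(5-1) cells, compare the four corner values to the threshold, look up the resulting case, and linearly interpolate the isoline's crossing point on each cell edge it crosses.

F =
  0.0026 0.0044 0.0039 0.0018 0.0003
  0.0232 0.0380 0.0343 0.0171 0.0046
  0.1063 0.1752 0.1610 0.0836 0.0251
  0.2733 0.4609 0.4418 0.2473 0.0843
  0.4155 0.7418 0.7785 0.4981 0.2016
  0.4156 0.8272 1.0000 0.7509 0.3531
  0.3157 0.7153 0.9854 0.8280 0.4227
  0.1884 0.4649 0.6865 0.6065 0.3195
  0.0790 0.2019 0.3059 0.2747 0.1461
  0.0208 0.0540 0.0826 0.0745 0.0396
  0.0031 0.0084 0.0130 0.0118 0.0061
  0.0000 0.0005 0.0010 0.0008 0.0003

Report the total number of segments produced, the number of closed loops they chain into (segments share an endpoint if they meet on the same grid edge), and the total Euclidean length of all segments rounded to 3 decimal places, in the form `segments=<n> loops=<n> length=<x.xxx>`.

segments=12 loops=1 length=9.229

cell (3,0): code 0100 → (3.823,1.000)–(4.000,0.847)
cell (3,1): code 1100 → (3.743,2.000)–(3.823,1.000)
cell (3,2): code 1000 → (4.000,2.308)–(3.743,2.000)
cell (4,0): code 0110 → (4.000,0.847)–(5.000,0.672)
cell (4,2): code 1101 → (4.767,3.000)–(4.000,2.308)
cell (4,3): code 1000 → (5.000,3.148)–(4.767,3.000)
cell (5,0): code 0110 → (5.000,0.672)–(6.000,0.942)
cell (5,3): code 1001 → (6.000,3.336)–(5.000,3.148)
cell (6,0): code 0010 → (6.000,0.942)–(6.093,1.000)
cell (6,1): code 0011 → (6.093,1.000)–(6.982,2.000)
cell (6,2): code 0011 → (6.982,2.000)–(6.614,3.000)
cell (6,3): code 0001 → (6.614,3.000)–(6.000,3.336)
total: 12 segments, chained into 1 closed loop(s), length Σ = 9.228609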